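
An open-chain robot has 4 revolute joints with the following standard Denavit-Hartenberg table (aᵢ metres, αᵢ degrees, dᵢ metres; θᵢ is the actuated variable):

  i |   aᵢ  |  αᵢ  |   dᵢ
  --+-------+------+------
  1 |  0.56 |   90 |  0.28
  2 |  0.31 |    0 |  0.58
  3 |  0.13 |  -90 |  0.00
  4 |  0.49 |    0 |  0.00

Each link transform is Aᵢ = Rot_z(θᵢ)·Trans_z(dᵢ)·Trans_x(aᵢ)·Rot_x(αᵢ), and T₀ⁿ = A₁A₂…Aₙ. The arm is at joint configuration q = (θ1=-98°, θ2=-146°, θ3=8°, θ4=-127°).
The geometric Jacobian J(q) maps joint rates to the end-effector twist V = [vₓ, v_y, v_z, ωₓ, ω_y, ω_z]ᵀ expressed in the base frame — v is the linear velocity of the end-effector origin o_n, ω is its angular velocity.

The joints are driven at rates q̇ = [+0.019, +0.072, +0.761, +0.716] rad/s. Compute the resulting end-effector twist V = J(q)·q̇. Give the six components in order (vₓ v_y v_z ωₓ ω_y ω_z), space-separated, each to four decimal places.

-0.1636 0.2948 -0.1039 -0.8916 -0.3585 -0.5131

o_n = [-1.0211, -0.2862, 0.2170]
J₁: ẑ×o_n = [0.2862, -1.0211, 0.0000], ω = ẑ
J2: z=[-0.9903, 0.1392, 0.0000] o=[-0.0779, -0.5546, 0.2800] → [-0.0088, -0.0624, -0.1345, -0.9903, 0.1392, 0.0000]
J3: z=[-0.9903, 0.1392, 0.0000] o=[-0.6165, -0.2193, 0.1067] → [0.0154, 0.1093, 0.1225, -0.9903, 0.1392, 0.0000]
J4: z=[-0.0931, -0.6626, -0.7431] o=[-0.6031, -0.1237, 0.0197] → [-0.2515, 0.3290, -0.2619, -0.0931, -0.6626, -0.7431]
V = J·q̇ = [-0.1636, 0.2948, -0.1039, -0.8916, -0.3585, -0.5131]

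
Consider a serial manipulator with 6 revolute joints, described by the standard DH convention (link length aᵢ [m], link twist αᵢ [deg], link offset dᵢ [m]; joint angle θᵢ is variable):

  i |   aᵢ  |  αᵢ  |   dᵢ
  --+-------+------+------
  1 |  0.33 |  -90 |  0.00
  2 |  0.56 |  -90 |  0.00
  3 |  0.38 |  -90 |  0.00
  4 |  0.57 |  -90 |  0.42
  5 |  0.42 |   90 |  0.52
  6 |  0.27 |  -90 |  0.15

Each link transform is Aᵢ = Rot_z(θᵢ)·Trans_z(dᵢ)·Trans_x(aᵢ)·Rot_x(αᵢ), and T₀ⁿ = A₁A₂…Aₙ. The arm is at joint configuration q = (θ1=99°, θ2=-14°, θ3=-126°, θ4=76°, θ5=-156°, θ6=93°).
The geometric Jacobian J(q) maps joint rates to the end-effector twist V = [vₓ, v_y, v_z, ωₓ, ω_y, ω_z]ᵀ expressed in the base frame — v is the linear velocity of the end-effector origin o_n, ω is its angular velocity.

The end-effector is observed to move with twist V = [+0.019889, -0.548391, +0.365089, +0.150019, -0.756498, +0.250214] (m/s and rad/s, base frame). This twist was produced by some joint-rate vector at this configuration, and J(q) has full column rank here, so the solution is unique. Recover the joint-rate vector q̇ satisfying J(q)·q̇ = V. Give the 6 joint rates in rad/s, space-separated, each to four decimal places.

o_n = [-0.1891, 1.3345, 0.5888]
J₁: ẑ×o_n = [-1.3345, -0.1891, 0.0000], ω = ẑ
J2: z=[-0.9877, -0.1564, 0.0000] o=[-0.0516, 0.3259, 0.0000] → [-0.0921, 0.5816, -1.0176, -0.9877, -0.1564, 0.0000]
J3: z=[-0.0378, 0.2389, -0.9703] o=[-0.1366, 0.8626, 0.1355] → [0.5661, 0.0680, -0.0053, -0.0378, 0.2389, -0.9703]
J4: z=[-0.7033, 0.6834, 0.1957] o=[-0.4064, 0.6005, 0.0814] → [0.2031, 0.3994, -0.6647, -0.7033, 0.6834, 0.1957]
J5: z=[0.6979, 0.6116, 0.3727] o=[-0.7787, 0.6602, 0.6807] → [-0.3075, 0.2839, 0.1100, 0.6979, 0.6116, 0.3727]
J6: z=[0.6975, -0.4621, -0.5477] o=[-0.4842, 1.2479, 0.5599] → [0.0340, -0.1818, 0.1967, 0.6975, -0.4621, -0.5477]
q̇ = J⁺·V = [-0.1770, -0.4650, -0.9890, 0.1830, -0.8030, 0.4910]

-0.1770 -0.4650 -0.9890 0.1830 -0.8030 0.4910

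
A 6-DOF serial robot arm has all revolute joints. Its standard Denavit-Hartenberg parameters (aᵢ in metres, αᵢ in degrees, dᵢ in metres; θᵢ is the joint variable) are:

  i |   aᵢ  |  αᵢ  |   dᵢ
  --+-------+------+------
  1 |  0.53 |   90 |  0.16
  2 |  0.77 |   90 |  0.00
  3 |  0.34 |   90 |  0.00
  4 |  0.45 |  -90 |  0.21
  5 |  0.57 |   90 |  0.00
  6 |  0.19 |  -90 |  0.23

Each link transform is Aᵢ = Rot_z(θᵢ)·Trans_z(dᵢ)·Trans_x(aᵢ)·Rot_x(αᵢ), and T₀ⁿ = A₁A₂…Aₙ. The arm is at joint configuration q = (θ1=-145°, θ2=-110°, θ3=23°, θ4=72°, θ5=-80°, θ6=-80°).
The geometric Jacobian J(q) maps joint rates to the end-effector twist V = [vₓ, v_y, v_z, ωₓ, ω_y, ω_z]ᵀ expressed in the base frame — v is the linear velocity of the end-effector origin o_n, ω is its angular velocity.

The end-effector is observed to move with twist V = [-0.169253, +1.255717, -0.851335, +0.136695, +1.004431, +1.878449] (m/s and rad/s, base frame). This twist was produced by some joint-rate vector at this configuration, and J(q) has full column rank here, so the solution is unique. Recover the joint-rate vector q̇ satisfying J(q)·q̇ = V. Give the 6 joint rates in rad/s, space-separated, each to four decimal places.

o_n = [0.5361, -0.2773, -1.3221]
J₁: ẑ×o_n = [0.2773, 0.5361, -0.0000], ω = ẑ
J2: z=[-0.5736, 0.8192, 0.0000] o=[-0.4342, -0.3040, 0.1600] → [-1.2141, -0.8501, -0.8101, -0.5736, 0.8192, 0.0000]
J3: z=[0.7698, 0.5390, 0.3420] o=[-0.2184, -0.1529, -0.5636] → [-0.3663, 0.8420, -0.5024, 0.7698, 0.5390, 0.3420]
J4: z=[0.6374, -0.6774, -0.3672] o=[-0.2069, 0.0173, -0.8577] → [0.2065, 0.0233, 0.3155, 0.6374, -0.6774, -0.3672]
J5: z=[0.2057, -0.3096, 0.9283] o=[0.2611, 0.1753, -0.9087] → [0.5482, 0.3404, -0.0080, 0.2057, -0.3096, 0.9283]
J6: z=[-0.6205, -0.7748, -0.1209] o=[0.6924, -0.1389, -1.1090] → [0.1484, -0.1134, -0.0351, -0.6205, -0.7748, -0.1209]
q̇ = J⁺·V = [0.7870, 0.1070, 0.9390, -0.9080, 0.4800, 0.0720]

0.7870 0.1070 0.9390 -0.9080 0.4800 0.0720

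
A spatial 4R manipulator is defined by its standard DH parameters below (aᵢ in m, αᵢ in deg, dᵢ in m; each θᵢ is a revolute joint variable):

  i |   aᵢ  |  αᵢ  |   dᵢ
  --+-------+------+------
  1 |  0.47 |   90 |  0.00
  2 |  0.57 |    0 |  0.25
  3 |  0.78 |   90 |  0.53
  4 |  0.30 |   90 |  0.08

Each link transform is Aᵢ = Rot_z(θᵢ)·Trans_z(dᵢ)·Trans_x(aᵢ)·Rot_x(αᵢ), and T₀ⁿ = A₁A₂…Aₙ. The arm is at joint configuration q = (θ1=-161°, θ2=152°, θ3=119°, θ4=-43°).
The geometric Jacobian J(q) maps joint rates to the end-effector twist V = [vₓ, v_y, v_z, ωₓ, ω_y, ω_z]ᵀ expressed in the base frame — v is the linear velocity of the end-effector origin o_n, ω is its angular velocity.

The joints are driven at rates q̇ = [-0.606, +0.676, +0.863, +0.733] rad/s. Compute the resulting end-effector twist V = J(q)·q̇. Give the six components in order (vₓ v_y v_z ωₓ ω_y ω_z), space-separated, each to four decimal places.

o_n = [-0.0967, 0.5752, -0.7331]
J₁: ẑ×o_n = [-0.5752, -0.0967, 0.0000], ω = ẑ
J2: z=[-0.3256, 0.9455, 0.0000] o=[-0.4444, -0.1530, 0.0000] → [-0.6931, -0.2387, -0.5658, -0.3256, 0.9455, 0.0000]
J3: z=[-0.3256, 0.9455, 0.0000] o=[-0.0499, 0.2472, 0.2676] → [-0.9461, -0.3258, -0.0625, -0.3256, 0.9455, 0.0000]
J4: z=[0.9454, 0.3255, -0.0175] o=[-0.2353, 0.7439, -0.5123] → [-0.0748, 0.2063, -0.2046, 0.9454, 0.3255, -0.0175]
V = J·q̇ = [-0.9913, -0.2327, -0.5864, 0.1919, 1.6938, -0.6188]

-0.9913 -0.2327 -0.5864 0.1919 1.6938 -0.6188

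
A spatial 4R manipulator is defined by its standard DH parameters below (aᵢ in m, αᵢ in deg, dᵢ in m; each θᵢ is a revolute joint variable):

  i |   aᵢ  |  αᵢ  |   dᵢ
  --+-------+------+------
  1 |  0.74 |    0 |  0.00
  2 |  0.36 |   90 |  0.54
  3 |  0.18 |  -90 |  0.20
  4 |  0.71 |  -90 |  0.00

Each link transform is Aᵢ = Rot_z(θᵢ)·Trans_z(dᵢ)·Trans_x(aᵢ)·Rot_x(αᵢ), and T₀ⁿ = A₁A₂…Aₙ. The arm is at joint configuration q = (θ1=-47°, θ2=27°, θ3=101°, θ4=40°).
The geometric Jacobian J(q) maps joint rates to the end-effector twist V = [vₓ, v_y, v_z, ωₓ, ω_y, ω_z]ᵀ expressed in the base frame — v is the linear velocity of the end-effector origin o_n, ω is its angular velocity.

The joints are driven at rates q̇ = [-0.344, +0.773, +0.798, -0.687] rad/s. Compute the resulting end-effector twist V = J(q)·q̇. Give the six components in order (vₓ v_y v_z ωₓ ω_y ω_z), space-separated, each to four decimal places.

-0.9738 -0.1833 0.1975 0.3608 -0.9805 0.5601

o_n = [0.8009, -0.3762, 1.2506]
J₁: ẑ×o_n = [0.3762, 0.8009, -0.0000], ω = ẑ
J2: z=[0.0000, 0.0000, 1.0000] o=[0.5047, -0.5412, 0.0000] → [-0.1650, 0.2962, 0.0000, 0.0000, 0.0000, 1.0000]
J3: z=[-0.3420, -0.9397, 0.0000] o=[0.8430, -0.6643, 0.5400] → [-0.6677, 0.2430, -0.1381, -0.3420, -0.9397, 0.0000]
J4: z=[-0.9224, 0.3357, -0.1908] o=[0.7423, -0.8405, 0.7167] → [0.2679, 0.4813, -0.4480, -0.9224, 0.3357, -0.1908]
V = J·q̇ = [-0.9738, -0.1833, 0.1975, 0.3608, -0.9805, 0.5601]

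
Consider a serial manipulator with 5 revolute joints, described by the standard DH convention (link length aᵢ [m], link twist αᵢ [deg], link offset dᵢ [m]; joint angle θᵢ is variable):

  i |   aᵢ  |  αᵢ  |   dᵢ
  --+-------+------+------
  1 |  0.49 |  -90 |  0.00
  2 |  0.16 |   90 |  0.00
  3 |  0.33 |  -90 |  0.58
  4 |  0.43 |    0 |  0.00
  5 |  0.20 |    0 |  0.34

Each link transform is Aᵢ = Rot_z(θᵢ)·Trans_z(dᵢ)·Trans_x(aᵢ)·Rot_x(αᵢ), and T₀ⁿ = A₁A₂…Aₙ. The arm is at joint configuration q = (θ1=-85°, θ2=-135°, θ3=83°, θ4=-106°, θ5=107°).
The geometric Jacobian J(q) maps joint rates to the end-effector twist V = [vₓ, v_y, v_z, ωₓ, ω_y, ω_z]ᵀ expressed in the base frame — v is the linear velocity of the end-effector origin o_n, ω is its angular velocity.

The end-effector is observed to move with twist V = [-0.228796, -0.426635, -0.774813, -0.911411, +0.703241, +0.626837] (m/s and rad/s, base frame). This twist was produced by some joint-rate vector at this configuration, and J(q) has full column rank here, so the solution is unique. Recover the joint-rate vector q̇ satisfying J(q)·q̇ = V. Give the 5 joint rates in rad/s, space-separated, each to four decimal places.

0.8580 -0.7990 0.7150 0.1020 -0.4930

o_n = [0.4377, 0.1586, -0.7900]
J₁: ẑ×o_n = [-0.1586, 0.4377, 0.0000], ω = ẑ
J2: z=[0.9962, 0.0872, 0.0000] o=[0.0427, -0.4881, 0.0000] → [-0.0688, 0.7870, 0.6099, 0.9962, 0.0872, 0.0000]
J3: z=[-0.0616, 0.7044, -0.7071] o=[0.0328, -0.3754, 0.1131] → [-0.2585, -0.3419, -0.3181, -0.0616, 0.7044, -0.7071]
J4: z=[0.1826, -0.6885, -0.7018] o=[0.3209, 0.0900, -0.2685] → [0.4072, 0.0133, 0.0929, 0.1826, -0.6885, -0.7018]
J5: z=[0.1826, -0.6885, -0.7018] o=[0.1791, 0.3607, -0.5710] → [0.0089, -0.1415, 0.1411, 0.1826, -0.6885, -0.7018]
q̇ = J⁺·V = [0.8580, -0.7990, 0.7150, 0.1020, -0.4930]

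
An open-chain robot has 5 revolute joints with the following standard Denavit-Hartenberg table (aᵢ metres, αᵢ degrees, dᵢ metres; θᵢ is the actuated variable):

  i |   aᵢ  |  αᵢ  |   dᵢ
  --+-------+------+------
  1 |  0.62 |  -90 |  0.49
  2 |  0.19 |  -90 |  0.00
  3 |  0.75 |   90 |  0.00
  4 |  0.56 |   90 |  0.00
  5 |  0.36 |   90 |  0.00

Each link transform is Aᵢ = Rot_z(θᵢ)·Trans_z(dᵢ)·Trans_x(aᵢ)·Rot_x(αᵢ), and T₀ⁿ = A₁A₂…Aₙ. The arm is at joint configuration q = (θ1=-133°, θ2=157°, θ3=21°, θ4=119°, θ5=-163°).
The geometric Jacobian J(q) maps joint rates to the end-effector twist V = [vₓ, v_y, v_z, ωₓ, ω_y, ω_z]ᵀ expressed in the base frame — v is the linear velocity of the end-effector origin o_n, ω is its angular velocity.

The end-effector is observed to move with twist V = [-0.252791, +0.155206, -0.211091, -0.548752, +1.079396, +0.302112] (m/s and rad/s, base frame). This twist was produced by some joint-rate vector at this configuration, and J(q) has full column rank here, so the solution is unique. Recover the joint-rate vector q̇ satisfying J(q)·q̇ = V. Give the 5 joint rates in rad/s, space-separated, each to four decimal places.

0.0350 -0.4310 0.1240 -0.5600 0.5860

o_n = [-0.1397, 0.3334, 0.3687]
J₁: ẑ×o_n = [-0.3334, -0.1397, 0.0000], ω = ẑ
J2: z=[0.7314, -0.6820, 0.0000] o=[-0.4228, -0.4534, 0.4900] → [0.0827, 0.0887, 0.7685, 0.7314, -0.6820, 0.0000]
J3: z=[0.2665, 0.2858, 0.9205] o=[-0.3036, -0.3255, 0.4158] → [-0.6200, 0.1633, 0.1288, 0.2665, 0.2858, 0.9205]
J4: z=[0.9078, -0.3954, -0.1400] o=[-0.0606, 0.3292, 0.1422] → [-0.0890, -0.1946, -0.0274, 0.9078, -0.3954, -0.1400]
J5: z=[0.4126, 0.9020, 0.1272] o=[-0.0180, 0.2321, 0.6921] → [-0.3045, 0.1179, 0.1516, 0.4126, 0.9020, 0.1272]
q̇ = J⁺·V = [0.0350, -0.4310, 0.1240, -0.5600, 0.5860]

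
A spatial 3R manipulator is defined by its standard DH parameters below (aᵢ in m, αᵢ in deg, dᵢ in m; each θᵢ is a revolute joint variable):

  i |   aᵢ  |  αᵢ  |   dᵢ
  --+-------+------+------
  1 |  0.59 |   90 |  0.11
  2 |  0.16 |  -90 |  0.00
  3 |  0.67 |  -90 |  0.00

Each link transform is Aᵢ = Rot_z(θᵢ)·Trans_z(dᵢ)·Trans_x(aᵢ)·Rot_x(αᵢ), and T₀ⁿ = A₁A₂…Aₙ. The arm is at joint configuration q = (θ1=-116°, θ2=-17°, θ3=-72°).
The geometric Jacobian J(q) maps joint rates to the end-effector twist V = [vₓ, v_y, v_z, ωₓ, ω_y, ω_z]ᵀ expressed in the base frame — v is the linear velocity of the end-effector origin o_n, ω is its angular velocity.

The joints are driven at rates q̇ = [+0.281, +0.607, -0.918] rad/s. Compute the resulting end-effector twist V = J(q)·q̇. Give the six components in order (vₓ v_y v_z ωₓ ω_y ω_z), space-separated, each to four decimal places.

0.2050 0.2507 0.3841 -0.4279 0.5073 -0.5969

o_n = [-0.9852, -0.5664, 0.0027]
J₁: ẑ×o_n = [0.5664, -0.9852, 0.0000], ω = ẑ
J2: z=[-0.8988, 0.4384, 0.0000] o=[-0.2586, -0.5303, 0.1100] → [-0.0470, -0.0965, 0.3510, -0.8988, 0.4384, 0.0000]
J3: z=[-0.1282, -0.2628, 0.9563] o=[-0.3257, -0.6678, 0.0632] → [-0.0810, -0.6385, -0.1863, -0.1282, -0.2628, 0.9563]
V = J·q̇ = [0.2050, 0.2507, 0.3841, -0.4279, 0.5073, -0.5969]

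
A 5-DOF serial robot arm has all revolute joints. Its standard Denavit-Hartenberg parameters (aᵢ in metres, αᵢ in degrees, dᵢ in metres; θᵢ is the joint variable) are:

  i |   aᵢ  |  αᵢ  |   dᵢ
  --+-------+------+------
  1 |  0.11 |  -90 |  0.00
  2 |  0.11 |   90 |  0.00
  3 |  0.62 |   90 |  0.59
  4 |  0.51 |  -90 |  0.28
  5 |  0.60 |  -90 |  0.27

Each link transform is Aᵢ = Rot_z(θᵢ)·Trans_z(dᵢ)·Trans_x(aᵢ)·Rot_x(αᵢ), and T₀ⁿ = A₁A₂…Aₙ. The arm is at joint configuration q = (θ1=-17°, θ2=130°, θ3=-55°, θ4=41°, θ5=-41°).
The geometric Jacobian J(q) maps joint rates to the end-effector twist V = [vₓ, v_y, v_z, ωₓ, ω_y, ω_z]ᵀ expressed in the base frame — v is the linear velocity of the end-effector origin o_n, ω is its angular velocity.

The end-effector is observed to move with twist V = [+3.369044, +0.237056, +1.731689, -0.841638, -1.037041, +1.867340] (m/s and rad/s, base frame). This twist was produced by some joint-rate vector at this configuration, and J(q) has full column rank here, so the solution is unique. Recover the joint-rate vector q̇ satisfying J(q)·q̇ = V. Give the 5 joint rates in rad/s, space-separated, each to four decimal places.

0.7790 -0.6900 -0.9050 0.7330 -0.2370

o_n = [0.6156, -1.5940, -1.0917]
J₁: ẑ×o_n = [1.5940, 0.6156, -0.0000], ω = ẑ
J2: z=[0.2924, 0.9563, 0.0000] o=[0.1052, -0.0322, 0.0000] → [-1.0440, 0.3192, -0.9448, 0.2924, 0.9563, 0.0000]
J3: z=[0.7326, -0.2240, -0.6428] o=[0.0376, -0.0115, -0.0843] → [-0.7916, 0.3665, -1.0299, 0.7326, -0.2240, -0.6428]
J4: z=[0.3358, -0.7025, 0.6275] o=[0.1027, -0.5625, -0.7359] → [0.8972, 0.4413, 0.0139, 0.3358, -0.7025, 0.6275]
J5: z=[0.9413, 0.2742, -0.1969] o=[0.2140, -1.0941, -0.9444] → [-0.1388, 0.0596, -0.5807, 0.9413, 0.2742, -0.1969]
q̇ = J⁺·V = [0.7790, -0.6900, -0.9050, 0.7330, -0.2370]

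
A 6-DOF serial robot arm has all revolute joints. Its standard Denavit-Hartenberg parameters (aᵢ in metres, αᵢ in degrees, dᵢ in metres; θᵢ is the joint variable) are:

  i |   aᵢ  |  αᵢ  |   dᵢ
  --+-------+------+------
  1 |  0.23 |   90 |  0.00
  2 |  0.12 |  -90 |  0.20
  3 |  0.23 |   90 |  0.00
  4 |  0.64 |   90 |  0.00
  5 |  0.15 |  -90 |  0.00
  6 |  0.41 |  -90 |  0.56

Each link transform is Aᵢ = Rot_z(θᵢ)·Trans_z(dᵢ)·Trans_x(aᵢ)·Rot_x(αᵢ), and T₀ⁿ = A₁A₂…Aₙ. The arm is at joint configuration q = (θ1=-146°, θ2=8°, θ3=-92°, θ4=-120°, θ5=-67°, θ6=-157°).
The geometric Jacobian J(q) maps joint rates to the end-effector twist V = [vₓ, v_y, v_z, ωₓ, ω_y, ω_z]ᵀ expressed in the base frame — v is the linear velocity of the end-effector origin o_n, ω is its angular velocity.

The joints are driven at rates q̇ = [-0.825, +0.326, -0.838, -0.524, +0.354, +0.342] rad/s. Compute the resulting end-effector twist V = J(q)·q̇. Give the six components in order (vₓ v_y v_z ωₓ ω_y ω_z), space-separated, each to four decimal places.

-0.1553 -1.0575 0.5098 -0.3719 -0.4005 -1.6930

o_n = [0.0956, -0.2452, -0.8761]
J₁: ẑ×o_n = [0.2452, 0.0956, -0.0000], ω = ẑ
J2: z=[-0.5592, 0.8290, 0.0000] o=[-0.1907, -0.1286, 0.0000] → [-0.7263, -0.4899, -0.1722, -0.5592, 0.8290, 0.0000]
J3: z=[0.1154, 0.0778, 0.9903] o=[-0.4010, -0.0293, 0.0167] → [0.1443, 0.5948, -0.0636, 0.1154, 0.0778, 0.9903]
J4: z=[0.8400, 0.5245, -0.1391] o=[-0.5230, 0.1658, 0.0156] → [-0.5248, 0.6630, -0.6696, 0.8400, 0.5245, -0.1391]
J5: z=[0.5169, -0.6954, 0.4993] o=[-0.4173, -0.1487, -0.5317] → [0.2876, 0.4341, 0.3068, 0.5169, -0.6954, 0.4993]
J6: z=[0.4803, -0.2473, -0.8415] o=[-0.5236, -0.2499, -0.5626] → [0.0815, -0.3705, 0.1554, 0.4803, -0.2473, -0.8415]
V = J·q̇ = [-0.1553, -1.0575, 0.5098, -0.3719, -0.4005, -1.6930]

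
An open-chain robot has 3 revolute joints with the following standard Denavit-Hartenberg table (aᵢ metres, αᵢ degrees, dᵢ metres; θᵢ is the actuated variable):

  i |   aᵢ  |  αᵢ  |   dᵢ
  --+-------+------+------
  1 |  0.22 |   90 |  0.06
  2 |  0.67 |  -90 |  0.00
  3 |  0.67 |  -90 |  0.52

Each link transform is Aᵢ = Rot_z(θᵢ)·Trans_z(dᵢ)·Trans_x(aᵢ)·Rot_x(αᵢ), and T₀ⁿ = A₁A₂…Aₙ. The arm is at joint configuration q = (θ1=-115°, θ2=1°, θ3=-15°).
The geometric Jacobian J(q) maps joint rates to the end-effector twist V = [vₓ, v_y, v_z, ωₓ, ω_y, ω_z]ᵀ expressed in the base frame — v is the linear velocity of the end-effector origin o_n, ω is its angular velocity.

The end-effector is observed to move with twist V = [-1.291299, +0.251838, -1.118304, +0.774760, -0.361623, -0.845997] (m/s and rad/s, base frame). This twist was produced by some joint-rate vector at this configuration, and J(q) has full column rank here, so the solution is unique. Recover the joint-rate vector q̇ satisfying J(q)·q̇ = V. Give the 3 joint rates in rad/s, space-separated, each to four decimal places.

o_n = [-0.8029, -1.3115, 0.6029]
J₁: ẑ×o_n = [1.3115, -0.8029, 0.0000], ω = ẑ
J2: z=[-0.9063, 0.4226, 0.0000] o=[-0.0930, -0.1994, 0.0600] → [0.2294, 0.4920, 1.3079, -0.9063, 0.4226, 0.0000]
J3: z=[0.0074, 0.0158, 0.9998] o=[-0.3761, -0.8065, 0.0717] → [0.5133, -0.4306, 0.0030, 0.0074, 0.0158, 0.9998]
q̇ = J⁺·V = [-0.8280, -0.8550, -0.0180]

-0.8280 -0.8550 -0.0180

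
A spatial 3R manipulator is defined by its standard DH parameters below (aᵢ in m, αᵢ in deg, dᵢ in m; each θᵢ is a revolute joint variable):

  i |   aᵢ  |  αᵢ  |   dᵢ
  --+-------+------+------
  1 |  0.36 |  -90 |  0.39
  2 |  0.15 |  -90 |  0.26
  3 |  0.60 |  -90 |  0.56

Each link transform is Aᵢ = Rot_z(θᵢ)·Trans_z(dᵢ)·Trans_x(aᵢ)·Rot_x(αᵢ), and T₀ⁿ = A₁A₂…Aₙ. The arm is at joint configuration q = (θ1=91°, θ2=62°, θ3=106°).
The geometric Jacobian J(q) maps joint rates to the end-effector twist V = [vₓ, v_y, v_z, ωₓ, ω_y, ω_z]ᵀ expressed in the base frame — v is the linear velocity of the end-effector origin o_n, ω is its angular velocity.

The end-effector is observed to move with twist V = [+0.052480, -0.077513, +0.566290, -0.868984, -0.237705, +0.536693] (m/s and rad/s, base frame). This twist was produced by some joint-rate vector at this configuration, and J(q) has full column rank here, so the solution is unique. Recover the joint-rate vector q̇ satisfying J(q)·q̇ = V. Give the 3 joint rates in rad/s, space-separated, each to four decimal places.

o_n = [0.3192, -0.1361, 0.1407]
J₁: ẑ×o_n = [0.1361, 0.3192, -0.0000], ω = ẑ
J2: z=[-0.9998, -0.0175, 0.0000] o=[-0.0063, 0.3599, 0.3900] → [0.0044, -0.2493, 0.5017, -0.9998, -0.0175, 0.0000]
J3: z=[0.0154, -0.8828, -0.4695] o=[-0.2675, 0.4258, 0.2576] → [-0.1606, -0.2736, 0.5092, 0.0154, -0.8828, -0.4695]
q̇ = J⁺·V = [0.6550, 0.8730, 0.2520]

0.6550 0.8730 0.2520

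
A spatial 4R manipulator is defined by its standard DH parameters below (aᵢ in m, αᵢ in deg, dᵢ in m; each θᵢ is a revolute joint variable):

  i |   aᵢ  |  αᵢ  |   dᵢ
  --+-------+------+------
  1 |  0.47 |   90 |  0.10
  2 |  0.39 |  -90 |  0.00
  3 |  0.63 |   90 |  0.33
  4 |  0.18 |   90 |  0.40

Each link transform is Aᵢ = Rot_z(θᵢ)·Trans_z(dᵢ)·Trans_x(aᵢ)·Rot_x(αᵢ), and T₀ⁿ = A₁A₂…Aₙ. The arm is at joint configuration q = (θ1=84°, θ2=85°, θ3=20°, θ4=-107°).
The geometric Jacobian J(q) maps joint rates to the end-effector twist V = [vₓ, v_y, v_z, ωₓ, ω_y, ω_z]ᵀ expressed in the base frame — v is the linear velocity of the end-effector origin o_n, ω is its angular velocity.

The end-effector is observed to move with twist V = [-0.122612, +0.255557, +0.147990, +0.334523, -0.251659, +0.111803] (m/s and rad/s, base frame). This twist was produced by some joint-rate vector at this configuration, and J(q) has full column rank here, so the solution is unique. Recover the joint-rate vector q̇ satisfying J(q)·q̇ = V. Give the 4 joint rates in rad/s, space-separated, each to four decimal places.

-0.1120 -0.2020 0.2340 0.5970

o_n = [0.2199, 0.3851, 1.1791]
J₁: ẑ×o_n = [-0.3851, 0.2199, 0.0000], ω = ẑ
J2: z=[0.9945, -0.1045, 0.0000] o=[0.0491, 0.4674, 0.1000] → [-0.1128, -1.0731, -0.0641, 0.9945, -0.1045, 0.0000]
J3: z=[-0.1041, -0.9907, 0.0872] o=[0.0527, 0.5012, 0.4885] → [-0.6740, 0.0865, 0.1777, -0.1041, -0.9907, 0.0872]
J4: z=[0.9377, -0.0686, 0.3407] o=[-0.1906, 0.2481, 1.1070] → [-0.0516, 0.0723, 0.1566, 0.9377, -0.0686, 0.3407]
q̇ = J⁺·V = [-0.1120, -0.2020, 0.2340, 0.5970]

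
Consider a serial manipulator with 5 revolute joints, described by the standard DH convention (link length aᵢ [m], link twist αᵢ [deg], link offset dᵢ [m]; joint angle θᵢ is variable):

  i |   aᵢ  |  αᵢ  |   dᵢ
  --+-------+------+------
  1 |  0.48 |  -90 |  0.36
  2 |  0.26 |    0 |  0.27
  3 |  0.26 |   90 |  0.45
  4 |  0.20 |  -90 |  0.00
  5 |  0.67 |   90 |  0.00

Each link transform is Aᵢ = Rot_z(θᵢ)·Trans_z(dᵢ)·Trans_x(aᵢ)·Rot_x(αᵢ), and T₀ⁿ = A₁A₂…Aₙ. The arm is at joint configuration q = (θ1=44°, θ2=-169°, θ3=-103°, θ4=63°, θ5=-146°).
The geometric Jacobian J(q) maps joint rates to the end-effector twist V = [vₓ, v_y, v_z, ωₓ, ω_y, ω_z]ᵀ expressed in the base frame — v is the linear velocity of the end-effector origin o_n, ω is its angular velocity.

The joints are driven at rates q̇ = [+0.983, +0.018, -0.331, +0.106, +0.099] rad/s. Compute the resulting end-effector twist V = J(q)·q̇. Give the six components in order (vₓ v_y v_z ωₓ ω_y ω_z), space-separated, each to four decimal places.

o_n = [0.1534, 0.7087, 0.3241]
J₁: ẑ×o_n = [-0.7087, 0.1534, 0.0000], ω = ẑ
J2: z=[-0.6947, 0.7193, 0.0000] o=[0.3453, 0.3334, 0.3600] → [-0.0258, -0.0249, -0.1226, -0.6947, 0.7193, 0.0000]
J3: z=[-0.6947, 0.7193, 0.0000] o=[-0.0259, 0.3504, 0.4096] → [-0.0615, -0.0594, -0.3779, -0.6947, 0.7193, 0.0000]
J4: z=[0.7189, 0.6942, 0.0349] o=[-0.3319, 0.6804, 0.1498] → [0.1201, -0.1084, -0.3165, 0.7189, 0.6942, 0.0349]
J5: z=[-0.3377, 0.3050, 0.8905] o=[-0.4534, 0.8108, 0.0590] → [0.1717, 0.6299, -0.1506, -0.3377, 0.3050, 0.8905]
V = J·q̇ = [-0.6471, 0.2208, 0.0744, 0.2602, -0.1214, 1.0749]

-0.6471 0.2208 0.0744 0.2602 -0.1214 1.0749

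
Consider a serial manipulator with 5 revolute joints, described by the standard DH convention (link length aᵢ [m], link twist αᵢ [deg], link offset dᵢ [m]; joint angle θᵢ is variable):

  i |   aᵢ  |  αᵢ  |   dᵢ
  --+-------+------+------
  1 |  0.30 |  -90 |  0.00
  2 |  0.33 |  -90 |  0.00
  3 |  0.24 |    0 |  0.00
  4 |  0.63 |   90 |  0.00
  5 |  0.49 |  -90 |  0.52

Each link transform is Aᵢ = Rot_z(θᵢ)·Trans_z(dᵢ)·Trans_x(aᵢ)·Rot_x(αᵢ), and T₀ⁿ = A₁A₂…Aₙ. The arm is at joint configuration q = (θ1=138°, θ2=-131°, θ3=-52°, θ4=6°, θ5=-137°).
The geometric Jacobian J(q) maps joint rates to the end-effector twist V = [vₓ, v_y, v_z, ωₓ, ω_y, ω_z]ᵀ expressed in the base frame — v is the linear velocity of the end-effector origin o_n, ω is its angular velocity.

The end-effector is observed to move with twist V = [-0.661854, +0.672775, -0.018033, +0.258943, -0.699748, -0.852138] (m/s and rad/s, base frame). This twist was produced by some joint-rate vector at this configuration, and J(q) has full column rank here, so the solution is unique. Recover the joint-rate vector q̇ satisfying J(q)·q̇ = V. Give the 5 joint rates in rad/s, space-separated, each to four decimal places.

-0.6610 0.6260 -0.4060 -0.2180 -0.4020

o_n = [-0.3920, -0.6506, 0.0014]
J₁: ẑ×o_n = [0.6506, -0.3920, 0.0000], ω = ẑ
J2: z=[-0.6691, -0.7431, 0.0000] o=[-0.2229, 0.2007, 0.0000] → [-0.0011, 0.0010, 0.4440, -0.6691, -0.7431, 0.0000]
J3: z=[-0.5609, 0.5050, 0.6561] o=[-0.0621, 0.0559, 0.2491] → [0.3384, -0.3553, 0.5628, -0.5609, 0.5050, 0.6561]
J4: z=[-0.5609, 0.5050, 0.6561] o=[-0.1166, -0.1495, 0.3606] → [0.1473, -0.3821, 0.4201, -0.5609, 0.5050, 0.6561]
J5: z=[-0.8155, -0.2004, -0.5429] o=[-0.2064, -0.6784, 0.6909] → [0.1533, -0.4615, -0.0599, -0.8155, -0.2004, -0.5429]
q̇ = J⁺·V = [-0.6610, 0.6260, -0.4060, -0.2180, -0.4020]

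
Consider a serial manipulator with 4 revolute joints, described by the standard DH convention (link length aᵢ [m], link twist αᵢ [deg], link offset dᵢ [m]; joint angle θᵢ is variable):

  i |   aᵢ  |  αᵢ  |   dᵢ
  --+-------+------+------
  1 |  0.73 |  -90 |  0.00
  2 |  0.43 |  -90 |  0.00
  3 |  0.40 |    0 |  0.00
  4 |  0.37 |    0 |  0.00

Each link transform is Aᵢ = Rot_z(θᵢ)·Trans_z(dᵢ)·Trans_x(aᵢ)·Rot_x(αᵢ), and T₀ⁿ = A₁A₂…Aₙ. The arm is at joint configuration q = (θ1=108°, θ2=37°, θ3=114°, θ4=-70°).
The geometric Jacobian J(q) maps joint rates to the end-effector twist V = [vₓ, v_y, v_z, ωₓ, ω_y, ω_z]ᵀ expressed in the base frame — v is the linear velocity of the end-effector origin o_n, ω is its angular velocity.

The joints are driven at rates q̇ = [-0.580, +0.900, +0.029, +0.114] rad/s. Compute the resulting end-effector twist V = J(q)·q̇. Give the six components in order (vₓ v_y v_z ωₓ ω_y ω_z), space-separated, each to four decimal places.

0.8819 -0.4366 -0.3549 -0.8294 -0.3600 -0.6942

o_n = [0.2347, 1.2918, -0.3210]
J₁: ẑ×o_n = [-1.2918, 0.2347, 0.0000], ω = ẑ
J2: z=[-0.9511, -0.3090, 0.0000] o=[-0.2256, 0.6943, 0.0000] → [0.0992, -0.3053, -0.4260, -0.9511, -0.3090, 0.0000]
J3: z=[0.1860, -0.5724, -0.7986] o=[-0.3317, 1.0209, -0.2588] → [0.2520, -0.4408, 0.3746, 0.1860, -0.5724, -0.7986]
J4: z=[0.1860, -0.5724, -0.7986] o=[0.0560, 1.0102, -0.1609] → [0.3166, -0.1130, 0.1547, 0.1860, -0.5724, -0.7986]
V = J·q̇ = [0.8819, -0.4366, -0.3549, -0.8294, -0.3600, -0.6942]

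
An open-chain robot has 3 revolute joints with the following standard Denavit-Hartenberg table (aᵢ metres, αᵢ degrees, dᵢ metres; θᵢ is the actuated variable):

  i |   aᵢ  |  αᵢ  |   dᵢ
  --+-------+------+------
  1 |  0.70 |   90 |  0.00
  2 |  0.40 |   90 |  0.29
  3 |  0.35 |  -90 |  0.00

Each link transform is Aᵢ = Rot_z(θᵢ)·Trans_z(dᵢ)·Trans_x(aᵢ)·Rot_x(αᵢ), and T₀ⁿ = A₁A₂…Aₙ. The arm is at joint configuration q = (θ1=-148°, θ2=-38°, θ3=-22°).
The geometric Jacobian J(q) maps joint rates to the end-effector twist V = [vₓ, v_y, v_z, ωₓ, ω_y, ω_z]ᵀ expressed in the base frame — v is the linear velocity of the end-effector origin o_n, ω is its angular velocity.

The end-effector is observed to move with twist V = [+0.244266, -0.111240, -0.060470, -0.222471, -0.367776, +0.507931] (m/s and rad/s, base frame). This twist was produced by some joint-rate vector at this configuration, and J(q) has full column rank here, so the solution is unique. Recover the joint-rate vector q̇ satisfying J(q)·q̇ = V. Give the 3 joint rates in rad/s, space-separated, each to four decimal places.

o_n = [-1.1620, -0.5387, -0.4461]
J₁: ẑ×o_n = [0.5387, -1.1620, 0.0000], ω = ẑ
J2: z=[-0.5299, 0.8480, 0.0000] o=[-0.5936, -0.3709, 0.0000] → [-0.3783, -0.2364, 0.5709, -0.5299, 0.8480, 0.0000]
J3: z=[0.5221, 0.3263, -0.7880] o=[-1.0146, -0.2920, -0.2463] → [-0.2596, 0.2205, -0.0807, 0.5221, 0.3263, -0.7880]
q̇ = J⁺·V = [0.0170, -0.1940, -0.6230]

0.0170 -0.1940 -0.6230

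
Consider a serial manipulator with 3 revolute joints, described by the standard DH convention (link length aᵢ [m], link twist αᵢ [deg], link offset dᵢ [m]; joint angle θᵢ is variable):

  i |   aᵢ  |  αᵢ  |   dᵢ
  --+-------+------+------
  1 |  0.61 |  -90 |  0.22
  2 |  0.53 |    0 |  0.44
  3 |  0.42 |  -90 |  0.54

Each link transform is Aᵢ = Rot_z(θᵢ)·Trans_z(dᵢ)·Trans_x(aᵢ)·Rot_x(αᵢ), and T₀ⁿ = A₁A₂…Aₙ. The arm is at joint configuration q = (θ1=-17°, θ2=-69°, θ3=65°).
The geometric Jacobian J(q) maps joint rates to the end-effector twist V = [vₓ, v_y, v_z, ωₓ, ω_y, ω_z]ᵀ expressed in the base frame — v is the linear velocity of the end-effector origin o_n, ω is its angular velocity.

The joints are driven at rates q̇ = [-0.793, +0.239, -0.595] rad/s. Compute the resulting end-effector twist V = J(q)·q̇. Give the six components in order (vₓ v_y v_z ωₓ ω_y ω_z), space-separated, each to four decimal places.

o_n = [1.4522, 0.5808, 0.7441]
J₁: ẑ×o_n = [-0.5808, 1.4522, 0.0000], ω = ẑ
J2: z=[0.2924, 0.9563, 0.0000] o=[0.5833, -0.1783, 0.2200] → [0.5012, -0.1532, -0.6089, 0.2924, 0.9563, 0.0000]
J3: z=[0.2924, 0.9563, 0.0000] o=[0.8936, 0.1869, 0.7148] → [0.0280, -0.0086, -0.4190, 0.2924, 0.9563, 0.0000]
V = J·q̇ = [0.5637, -1.1831, 0.1038, -0.1041, -0.3404, -0.7930]

0.5637 -1.1831 0.1038 -0.1041 -0.3404 -0.7930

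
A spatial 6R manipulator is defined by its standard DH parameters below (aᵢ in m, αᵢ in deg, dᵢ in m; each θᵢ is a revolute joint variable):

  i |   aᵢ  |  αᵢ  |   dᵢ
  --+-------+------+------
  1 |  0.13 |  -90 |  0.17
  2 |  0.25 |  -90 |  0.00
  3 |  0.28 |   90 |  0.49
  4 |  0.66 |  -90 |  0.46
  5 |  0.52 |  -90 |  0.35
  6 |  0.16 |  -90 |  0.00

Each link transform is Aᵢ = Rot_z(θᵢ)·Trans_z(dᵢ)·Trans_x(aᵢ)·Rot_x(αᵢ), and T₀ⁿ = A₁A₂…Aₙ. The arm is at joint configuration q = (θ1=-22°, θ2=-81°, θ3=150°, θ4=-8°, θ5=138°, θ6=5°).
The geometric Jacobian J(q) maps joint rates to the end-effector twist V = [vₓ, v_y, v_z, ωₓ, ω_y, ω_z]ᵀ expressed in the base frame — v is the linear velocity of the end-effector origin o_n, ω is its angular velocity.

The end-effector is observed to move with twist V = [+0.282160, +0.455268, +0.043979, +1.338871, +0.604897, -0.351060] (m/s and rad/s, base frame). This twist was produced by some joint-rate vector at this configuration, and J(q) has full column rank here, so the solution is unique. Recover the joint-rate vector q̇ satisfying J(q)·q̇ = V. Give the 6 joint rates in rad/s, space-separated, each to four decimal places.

o_n = [0.7388, -0.5626, -0.1166]
J₁: ẑ×o_n = [0.5626, 0.7388, -0.0000], ω = ẑ
J2: z=[0.3746, 0.9272, 0.0000] o=[0.1205, -0.0487, 0.1700] → [-0.2658, 0.1074, -0.7658, 0.3746, 0.9272, 0.0000]
J3: z=[0.9158, -0.3700, -0.1564] o=[0.1568, -0.0633, 0.4169] → [0.1193, 0.3976, -0.2418, 0.9158, -0.3700, -0.1564]
J4: z=[-0.2519, -0.8323, 0.4938] o=[0.5179, -0.3602, 0.1008] → [0.2809, 0.0543, 0.2348, -0.2519, -0.8323, 0.4938]
J5: z=[0.8633, -0.4239, -0.2740] o=[0.1134, -0.9789, -0.2167] → [0.0716, -0.2578, 0.6245, 0.8633, -0.4239, -0.2740]
J6: z=[0.1054, -0.3794, 0.9192] o=[0.6722, -0.6996, -0.1655] → [-0.1445, 0.0561, 0.0397, 0.1054, -0.3794, 0.9192]
q̇ = J⁺·V = [0.7650, 0.1860, 0.3940, -0.9350, 0.8280, -0.3980]

0.7650 0.1860 0.3940 -0.9350 0.8280 -0.3980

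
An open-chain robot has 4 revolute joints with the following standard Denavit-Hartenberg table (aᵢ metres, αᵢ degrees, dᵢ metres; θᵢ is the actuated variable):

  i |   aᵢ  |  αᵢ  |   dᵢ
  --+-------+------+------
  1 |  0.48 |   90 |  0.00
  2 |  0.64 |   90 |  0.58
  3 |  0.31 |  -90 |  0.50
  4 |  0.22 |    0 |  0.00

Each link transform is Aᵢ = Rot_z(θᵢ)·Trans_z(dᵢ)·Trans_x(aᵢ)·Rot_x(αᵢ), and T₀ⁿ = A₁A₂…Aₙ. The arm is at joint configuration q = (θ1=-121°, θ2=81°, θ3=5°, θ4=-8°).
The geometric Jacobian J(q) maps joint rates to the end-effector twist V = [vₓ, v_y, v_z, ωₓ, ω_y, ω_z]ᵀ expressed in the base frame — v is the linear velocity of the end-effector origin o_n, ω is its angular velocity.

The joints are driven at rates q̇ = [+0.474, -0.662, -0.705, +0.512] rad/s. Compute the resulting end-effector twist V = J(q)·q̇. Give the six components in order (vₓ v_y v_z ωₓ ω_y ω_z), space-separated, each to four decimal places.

o_n = [-1.1477, -0.6946, 1.0685]
J₁: ẑ×o_n = [0.6946, -1.1477, 0.0000], ω = ẑ
J2: z=[-0.8572, 0.5150, 0.0000] o=[-0.2472, -0.4114, 0.0000] → [0.5503, 0.9159, 0.7065, -0.8572, 0.5150, 0.0000]
J3: z=[-0.5087, -0.8466, -0.1564] o=[-0.7959, -0.1985, 0.6321] → [-0.4470, 0.2770, -0.0454, -0.5087, -0.8466, -0.1564]
J4: z=[-0.8469, 0.5248, -0.0861] o=[-1.0983, -0.6493, 0.8589] → [0.1061, 0.1817, 0.0642, -0.8469, 0.5248, -0.0861]
V = J·q̇ = [0.3344, -1.2525, -0.4028, 0.4925, 0.5246, 0.5402]

0.3344 -1.2525 -0.4028 0.4925 0.5246 0.5402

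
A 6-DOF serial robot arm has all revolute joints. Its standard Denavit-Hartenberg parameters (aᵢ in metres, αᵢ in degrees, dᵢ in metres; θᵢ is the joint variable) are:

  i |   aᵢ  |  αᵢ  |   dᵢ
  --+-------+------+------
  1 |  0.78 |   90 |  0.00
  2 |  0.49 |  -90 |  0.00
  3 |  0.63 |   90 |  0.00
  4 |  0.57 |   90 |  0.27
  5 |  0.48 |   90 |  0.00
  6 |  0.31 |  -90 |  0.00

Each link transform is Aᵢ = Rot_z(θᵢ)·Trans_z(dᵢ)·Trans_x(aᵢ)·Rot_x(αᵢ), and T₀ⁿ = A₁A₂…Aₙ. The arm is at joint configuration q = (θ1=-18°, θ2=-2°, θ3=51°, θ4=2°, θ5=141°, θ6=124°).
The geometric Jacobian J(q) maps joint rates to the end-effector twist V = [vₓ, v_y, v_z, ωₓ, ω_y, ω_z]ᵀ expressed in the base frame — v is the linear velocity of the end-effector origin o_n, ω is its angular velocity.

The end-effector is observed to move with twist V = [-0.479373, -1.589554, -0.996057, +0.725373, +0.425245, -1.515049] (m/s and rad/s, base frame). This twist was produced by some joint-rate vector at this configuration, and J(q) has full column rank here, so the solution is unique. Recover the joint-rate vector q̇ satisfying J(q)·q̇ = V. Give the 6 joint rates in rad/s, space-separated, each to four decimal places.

-0.7470 -0.7970 -0.1400 0.2940 0.6160 0.3430

o_n = [2.2649, -0.2493, -0.2961]
J₁: ẑ×o_n = [0.2493, 2.2649, -0.0000], ω = ẑ
J2: z=[-0.3090, -0.9511, 0.0000] o=[0.7418, -0.2410, 0.0000] → [0.2816, -0.0915, 1.4511, -0.3090, -0.9511, 0.0000]
J3: z=[0.0332, -0.0108, 0.9994] o=[1.2076, -0.3924, -0.0171] → [-0.1400, 1.0660, 0.0162, 0.0332, -0.0108, 0.9994]
J4: z=[0.5442, -0.8385, -0.0271] o=[1.7357, -0.0492, -0.0309] → [0.2169, 0.1299, 0.3349, 0.5442, -0.8385, -0.0271]
J5: z=[-0.0039, 0.0298, -0.9995] o=[2.3608, 0.0345, -0.0309] → [-0.2916, 0.0948, 0.0040, -0.0039, 0.0298, -0.9995]
J6: z=[0.9509, -0.3093, -0.0129] o=[2.2123, -0.4217, -0.0439] → [0.0802, 0.2391, 0.1802, 0.9509, -0.3093, -0.0129]
q̇ = J⁺·V = [-0.7470, -0.7970, -0.1400, 0.2940, 0.6160, 0.3430]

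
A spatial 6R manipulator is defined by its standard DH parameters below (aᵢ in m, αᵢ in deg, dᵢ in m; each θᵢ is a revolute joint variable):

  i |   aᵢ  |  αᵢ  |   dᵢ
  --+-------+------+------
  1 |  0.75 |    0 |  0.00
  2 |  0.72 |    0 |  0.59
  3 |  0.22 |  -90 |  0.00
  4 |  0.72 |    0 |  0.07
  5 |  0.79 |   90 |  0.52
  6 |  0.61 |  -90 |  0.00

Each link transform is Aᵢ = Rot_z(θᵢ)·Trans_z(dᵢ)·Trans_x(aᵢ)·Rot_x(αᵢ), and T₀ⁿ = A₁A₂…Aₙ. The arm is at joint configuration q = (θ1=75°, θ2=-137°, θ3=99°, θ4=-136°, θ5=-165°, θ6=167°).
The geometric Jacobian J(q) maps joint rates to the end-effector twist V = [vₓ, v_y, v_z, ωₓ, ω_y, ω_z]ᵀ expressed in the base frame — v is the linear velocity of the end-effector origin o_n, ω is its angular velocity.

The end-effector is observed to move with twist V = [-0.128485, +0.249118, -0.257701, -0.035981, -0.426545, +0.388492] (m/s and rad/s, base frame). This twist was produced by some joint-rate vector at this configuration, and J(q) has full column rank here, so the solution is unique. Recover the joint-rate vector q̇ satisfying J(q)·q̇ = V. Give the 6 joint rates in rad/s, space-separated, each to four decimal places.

o_n = [-0.0630, 0.5508, 0.9225]
J₁: ẑ×o_n = [-0.5508, -0.0630, 0.0000], ω = ẑ
J2: z=[0.0000, 0.0000, 1.0000] o=[0.1941, 0.7244, 0.0000] → [0.1736, -0.2571, 0.0000, 0.0000, 0.0000, 1.0000]
J3: z=[0.0000, 0.0000, 1.0000] o=[0.5321, 0.0887, 0.5900] → [-0.4621, -0.5951, 0.0000, 0.0000, 0.0000, 1.0000]
J4: z=[-0.6018, 0.7986, 0.0000] o=[0.7078, 0.2211, 0.5900] → [0.2655, 0.2001, 0.4172, -0.6018, 0.7986, 0.0000]
J5: z=[-0.6018, 0.7986, 0.0000] o=[0.2521, -0.0347, 1.0902] → [-0.1339, -0.1009, -0.1008, -0.6018, 0.7986, 0.0000]
J6: z=[0.6846, 0.5159, 0.5150] o=[0.2641, 0.6255, 0.4130] → [0.3013, -0.5172, 0.1176, 0.6846, 0.5159, 0.5150]
q̇ = J⁺·V = [0.5540, 0.6770, -0.6710, -0.4840, 0.1650, -0.3330]

0.5540 0.6770 -0.6710 -0.4840 0.1650 -0.3330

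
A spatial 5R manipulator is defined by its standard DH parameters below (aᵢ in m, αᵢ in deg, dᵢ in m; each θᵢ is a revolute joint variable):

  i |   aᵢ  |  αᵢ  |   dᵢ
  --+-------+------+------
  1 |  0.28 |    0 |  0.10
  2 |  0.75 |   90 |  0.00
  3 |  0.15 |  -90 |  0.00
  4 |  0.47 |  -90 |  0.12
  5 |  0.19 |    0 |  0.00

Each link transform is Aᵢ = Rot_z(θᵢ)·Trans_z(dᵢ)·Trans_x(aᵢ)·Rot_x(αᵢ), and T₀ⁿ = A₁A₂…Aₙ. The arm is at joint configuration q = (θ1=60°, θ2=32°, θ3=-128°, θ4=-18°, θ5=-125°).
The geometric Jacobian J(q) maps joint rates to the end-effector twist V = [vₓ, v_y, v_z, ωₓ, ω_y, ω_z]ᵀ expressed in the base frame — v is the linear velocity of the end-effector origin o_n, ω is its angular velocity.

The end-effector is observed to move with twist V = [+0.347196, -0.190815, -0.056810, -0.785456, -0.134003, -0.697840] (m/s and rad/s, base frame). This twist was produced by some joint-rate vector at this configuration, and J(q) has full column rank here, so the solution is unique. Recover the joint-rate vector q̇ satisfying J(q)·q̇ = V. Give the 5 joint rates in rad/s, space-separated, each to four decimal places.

0.3520 -0.9460 -0.3360 -0.0200 0.4770

o_n = [0.2283, 0.9094, -0.4585]
J₁: ẑ×o_n = [-0.9094, 0.2283, 0.0000], ω = ẑ
J2: z=[0.0000, 0.0000, 1.0000] o=[0.1400, 0.2425, 0.1000] → [-0.6670, 0.0883, 0.0000, 0.0000, 0.0000, 1.0000]
J3: z=[0.9994, 0.0349, 0.0000] o=[0.1138, 0.9920, 0.1000] → [-0.0195, 0.5581, -0.0865, 0.9994, 0.0349, 0.0000]
J4: z=[-0.0275, 0.7875, -0.6157] o=[0.1170, 0.8997, -0.0182] → [-0.3407, -0.0806, -0.0879, -0.0275, 0.7875, -0.6157]
J5: z=[-0.9438, -0.2233, -0.2435] o=[0.2685, 0.7243, -0.4443] → [0.0482, -0.0036, -0.1837, -0.9438, -0.2233, -0.2435]
q̇ = J⁺·V = [0.3520, -0.9460, -0.3360, -0.0200, 0.4770]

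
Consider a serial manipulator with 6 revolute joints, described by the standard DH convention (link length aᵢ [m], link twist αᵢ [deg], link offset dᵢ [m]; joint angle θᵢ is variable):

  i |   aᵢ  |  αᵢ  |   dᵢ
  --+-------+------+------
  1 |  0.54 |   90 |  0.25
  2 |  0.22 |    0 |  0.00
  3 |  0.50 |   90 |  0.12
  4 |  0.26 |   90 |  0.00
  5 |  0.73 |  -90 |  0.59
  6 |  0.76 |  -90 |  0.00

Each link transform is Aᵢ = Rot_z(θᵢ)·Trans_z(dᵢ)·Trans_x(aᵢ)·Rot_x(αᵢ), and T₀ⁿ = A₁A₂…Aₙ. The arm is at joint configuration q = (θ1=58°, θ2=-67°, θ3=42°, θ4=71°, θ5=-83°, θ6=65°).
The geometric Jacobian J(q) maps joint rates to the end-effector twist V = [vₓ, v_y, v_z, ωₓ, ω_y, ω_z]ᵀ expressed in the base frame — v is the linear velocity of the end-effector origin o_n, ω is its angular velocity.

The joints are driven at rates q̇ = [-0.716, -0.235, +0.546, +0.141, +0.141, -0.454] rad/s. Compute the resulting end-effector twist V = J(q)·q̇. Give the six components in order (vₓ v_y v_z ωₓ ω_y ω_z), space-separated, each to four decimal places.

o_n = [1.2616, 1.0393, 0.7679]
J₁: ẑ×o_n = [-1.0393, 1.2616, 0.0000], ω = ẑ
J2: z=[0.8480, -0.5299, 0.0000] o=[0.2862, 0.4579, 0.2500] → [-0.2744, -0.4392, 1.0099, 0.8480, -0.5299, 0.0000]
J3: z=[0.8480, -0.5299, 0.0000] o=[0.3317, 0.5308, 0.0475] → [-0.3817, -0.6109, 0.9240, 0.8480, -0.5299, 0.0000]
J4: z=[-0.2240, -0.3584, -0.9063] o=[0.6736, 0.8516, -0.1638] → [-0.1638, -0.3242, 0.1687, -0.2240, -0.3584, -0.9063]
J5: z=[0.1780, 0.8992, -0.3996] o=[0.9227, 0.7863, -0.1996] → [0.9711, -0.3076, -0.2597, 0.1780, 0.8992, -0.3996]
J6: z=[0.9238, -0.2926, -0.2470] o=[1.2753, 1.5543, 0.2091] → [-0.2907, -0.5128, -0.4797, 0.9238, -0.2926, -0.2470]
V = J·q̇ = [0.8460, -0.9899, 0.4721, -0.1621, 0.0443, -0.7880]

0.8460 -0.9899 0.4721 -0.1621 0.0443 -0.7880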